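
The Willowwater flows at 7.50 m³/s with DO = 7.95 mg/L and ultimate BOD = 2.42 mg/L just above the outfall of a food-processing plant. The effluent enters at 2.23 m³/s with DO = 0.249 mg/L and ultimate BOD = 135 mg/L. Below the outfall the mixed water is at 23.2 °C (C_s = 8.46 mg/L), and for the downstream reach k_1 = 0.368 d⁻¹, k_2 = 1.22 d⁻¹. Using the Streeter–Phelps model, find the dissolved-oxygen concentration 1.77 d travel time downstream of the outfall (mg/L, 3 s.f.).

DO ≈ 2.45 mg/L

Mixed DO = (7.50×7.95 + 2.23×0.249)/(7.50+2.23) = 60.18/9.730 = 6.185 mg/L.
Mixed L₀ = (7.50×2.42 + 2.23×135)/(9.730) = 319.2/9.730 = 32.81 mg/L.
Initial deficit D₀ = C_s − DO₀ = 8.46 − 6.185 = 2.275 mg/L.
D(1.77) = [0.368×32.81/(1.22−0.368)](e^(−0.368×1.77) − e^(−1.22×1.77)) + 2.275 e^(−1.22×1.77)
= 14.17 × (0.5213 − 0.1154) + 2.275 × 0.1154 = 6.015 mg/L.
DO = 8.46 − 6.015 = 2.445 mg/L.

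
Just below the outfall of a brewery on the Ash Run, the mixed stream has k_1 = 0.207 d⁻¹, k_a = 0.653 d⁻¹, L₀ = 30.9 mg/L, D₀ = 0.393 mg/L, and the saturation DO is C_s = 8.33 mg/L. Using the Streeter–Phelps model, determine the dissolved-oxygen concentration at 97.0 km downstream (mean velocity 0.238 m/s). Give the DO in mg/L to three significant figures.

Travel time t = x/v = 97.0 km / (0.238 m/s) = 97000 m / 0.238 m/s = 407600 s = 4.717 d.
k_1 L₀/(k_a−k_1) = 0.207×30.9/(0.653−0.207) = 6.396/0.4460 = 14.34 mg/L.
e^(−k_1 t) = e^(−0.207×4.717) = 0.3766; e^(−k_a t) = e^(−0.653×4.717) = 0.04595.
D = 14.34 × (0.3766 − 0.04595) + 0.393 × 0.04595 = 4.743 + 0.01806 = 4.761 mg/L.
DO = C_s − D = 8.33 − 4.761 = 3.569 mg/L.

DO ≈ 3.57 mg/L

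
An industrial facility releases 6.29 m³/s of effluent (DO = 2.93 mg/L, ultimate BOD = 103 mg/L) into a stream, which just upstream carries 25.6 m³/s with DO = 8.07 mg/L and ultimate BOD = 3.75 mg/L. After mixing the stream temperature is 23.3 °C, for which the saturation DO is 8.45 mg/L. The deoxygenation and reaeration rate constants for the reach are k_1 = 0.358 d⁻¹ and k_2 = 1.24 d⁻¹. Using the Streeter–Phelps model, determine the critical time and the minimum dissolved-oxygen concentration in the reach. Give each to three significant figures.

t_c ≈ 1.23 d; minimum DO ≈ 4.11 mg/L

Mixed DO = (25.6×8.07 + 6.29×2.93)/(25.6+6.29) = 225.0/31.89 = 7.056 mg/L.
Mixed L₀ = (25.6×3.75 + 6.29×103)/(31.89) = 743.9/31.89 = 23.33 mg/L.
Initial deficit D₀ = C_s − DO₀ = 8.45 − 7.056 = 1.394 mg/L.
t_c = (1/0.8820) ln[(1.24/0.358)(1 − 1.394×0.8820/(0.358×23.33))] = 1.134 × ln(2.954) = 1.228 d.
D_c = (0.358/1.24) × 23.33 × e^(−0.358×1.228) = 0.2887 × 23.33 × 0.6443 = 4.339 mg/L.
Minimum DO = 8.45 − 4.339 = 4.111 mg/L.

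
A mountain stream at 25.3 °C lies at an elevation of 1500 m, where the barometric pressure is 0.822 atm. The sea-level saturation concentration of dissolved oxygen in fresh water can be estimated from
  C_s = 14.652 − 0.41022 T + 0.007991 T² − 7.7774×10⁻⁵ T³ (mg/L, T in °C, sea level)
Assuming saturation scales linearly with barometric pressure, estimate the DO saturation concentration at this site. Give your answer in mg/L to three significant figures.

C_s ≈ 6.68 mg/L

At sea level: C_s = 14.652 − 0.41022×25.3 + 0.007991×25.3² − 7.7774×10⁻⁵×25.3³ = 8.129 mg/L.
Pressure correction: C_s' = 8.129 × 0.822 = 6.682 mg/L.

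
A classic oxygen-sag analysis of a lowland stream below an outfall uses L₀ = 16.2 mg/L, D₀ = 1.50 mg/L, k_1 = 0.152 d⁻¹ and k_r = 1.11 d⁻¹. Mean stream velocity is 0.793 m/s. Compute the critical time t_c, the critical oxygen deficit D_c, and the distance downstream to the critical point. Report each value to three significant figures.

With k_r/k_1 = 7.303 and 1 − D₀(k_r−k_1)/(k_1 L₀) = 0.4164,
t_c = ln(7.303 × 0.4164) / (1.11 − 0.152) = ln(3.041) / 0.9580 = 1.112/0.9580 = 1.161 d.
D_c = (k_1/k_r) L₀ e^(−k_1 t_c) = (0.152/1.11) × 16.2 × e^(−0.152×1.161) = 0.1369 × 16.2 × 0.8382 = 1.860 mg/L.
x_c = v t_c = 0.793 m/s × 1.161 d × 86400 s/d = 79540 m ≈ 79.5 km.

t_c ≈ 1.16 d; D_c ≈ 1.86 mg/L; x_c ≈ 79.5 km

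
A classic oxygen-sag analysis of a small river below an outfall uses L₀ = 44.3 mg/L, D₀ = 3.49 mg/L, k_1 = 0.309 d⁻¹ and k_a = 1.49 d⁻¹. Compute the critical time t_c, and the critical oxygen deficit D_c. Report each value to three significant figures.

t_c ≈ 1.03 d; D_c ≈ 6.69 mg/L

With k_a/k_1 = 4.822 and 1 − D₀(k_a−k_1)/(k_1 L₀) = 0.6989,
t_c = ln(4.822 × 0.6989) / (1.49 − 0.309) = ln(3.370) / 1.181 = 1.215/1.181 = 1.029 d.
L(t_c) = L₀ e^(−k_1 t_c) = 44.3 × 0.7277 = 32.24 mg/L, and at the critical point k_a D_c = k_1 L, so D_c = (0.309/1.49) × 32.24 = 6.685 mg/L.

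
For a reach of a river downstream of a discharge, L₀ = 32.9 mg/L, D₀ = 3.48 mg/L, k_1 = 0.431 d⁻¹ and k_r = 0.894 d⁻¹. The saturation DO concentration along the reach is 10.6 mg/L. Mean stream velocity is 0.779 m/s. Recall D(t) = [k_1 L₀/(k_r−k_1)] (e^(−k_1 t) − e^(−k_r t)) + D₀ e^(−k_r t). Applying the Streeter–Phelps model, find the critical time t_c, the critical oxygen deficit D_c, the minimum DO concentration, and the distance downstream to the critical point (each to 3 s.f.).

t_c ≈ 1.32 d; D_c ≈ 9.00 mg/L; min DO ≈ 1.60 mg/L; x_c ≈ 88.5 km

At the critical point dD/dt = 0, so k_1 L₀ e^(−k_1 t) = k_r D. Substituting D(t) from the Streeter–Phelps equation and solving for t gives
t_c = ln[(k_r/k_1)(1 − D₀(k_r−k_1)/(k_1 L₀))] / (k_r−k_1).
Here k_r−k_1 = 0.4630 d⁻¹ and 1 − D₀(k_r−k_1)/(k_1 L₀) = 1 − 3.48×0.4630/(0.431×32.9) = 0.8864, so
t_c = ln(2.074 × 0.8864) / 0.4630 = 0.6090 / 0.4630 = 1.315 d.
L(t_c) = L₀ e^(−k_1 t_c) = 32.9 × 0.5673 = 18.66 mg/L, and at the critical point k_r D_c = k_1 L, so D_c = (0.431/0.894) × 18.66 = 8.998 mg/L.
Minimum DO = C_s − D_c = 10.6 − 8.998 = 1.602 mg/L.
x_c = v t_c = 0.779 m/s × 1.315 d × 86400 s/d = 88530 m ≈ 88.5 km.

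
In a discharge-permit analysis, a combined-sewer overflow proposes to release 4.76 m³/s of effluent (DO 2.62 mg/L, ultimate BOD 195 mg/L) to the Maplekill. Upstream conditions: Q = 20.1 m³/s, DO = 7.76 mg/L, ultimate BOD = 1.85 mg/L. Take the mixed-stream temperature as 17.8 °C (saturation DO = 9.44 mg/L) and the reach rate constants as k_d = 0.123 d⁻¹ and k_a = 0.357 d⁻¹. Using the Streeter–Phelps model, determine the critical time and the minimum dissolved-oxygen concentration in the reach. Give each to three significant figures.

Mixed DO = (20.1×7.76 + 4.76×2.62)/(20.1+4.76) = 168.4/24.86 = 6.776 mg/L.
Mixed L₀ = (20.1×1.85 + 4.76×195)/(24.86) = 965.4/24.86 = 38.83 mg/L.
Initial deficit D₀ = C_s − DO₀ = 9.44 − 6.776 = 2.664 mg/L.
t_c = (1/0.2340) ln[(0.357/0.123)(1 − 2.664×0.2340/(0.123×38.83))] = 4.274 × ln(2.524) = 3.956 d.
D_c = (0.123/0.357) × 38.83 × e^(−0.123×3.956) = 0.3445 × 38.83 × 0.6147 = 8.225 mg/L.
Minimum DO = 9.44 − 8.225 = 1.215 mg/L.

t_c ≈ 3.96 d; minimum DO ≈ 1.22 mg/L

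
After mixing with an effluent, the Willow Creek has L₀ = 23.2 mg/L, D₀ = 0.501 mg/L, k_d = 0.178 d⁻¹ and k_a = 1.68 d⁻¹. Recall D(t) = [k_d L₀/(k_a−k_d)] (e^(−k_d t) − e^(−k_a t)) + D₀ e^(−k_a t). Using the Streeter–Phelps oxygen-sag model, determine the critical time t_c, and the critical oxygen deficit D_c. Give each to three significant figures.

With k_a/k_d = 9.438 and 1 − D₀(k_a−k_d)/(k_d L₀) = 0.8178,
t_c = ln(9.438 × 0.8178) / (1.68 − 0.178) = ln(7.718) / 1.502 = 2.044/1.502 = 1.361 d.
D_c = (k_d/k_a) L₀ e^(−k_d t_c) = (0.178/1.68) × 23.2 × e^(−0.178×1.361) = 0.1060 × 23.2 × 0.7849 = 1.929 mg/L.

t_c ≈ 1.36 d; D_c ≈ 1.93 mg/L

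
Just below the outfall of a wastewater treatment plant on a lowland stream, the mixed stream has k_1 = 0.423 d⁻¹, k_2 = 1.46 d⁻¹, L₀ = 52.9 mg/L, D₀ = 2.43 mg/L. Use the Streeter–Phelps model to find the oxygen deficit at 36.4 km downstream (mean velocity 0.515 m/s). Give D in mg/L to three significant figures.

D ≈ 9.47 mg/L

Travel time t = x/v = 36.4 km / (0.515 m/s) = 36400 m / 0.515 m/s = 70680 s = 0.8181 d.
k_1 L₀/(k_2−k_1) = 0.423×52.9/(1.46−0.423) = 22.38/1.037 = 21.58 mg/L.
e^(−k_1 t) = e^(−0.423×0.8181) = 0.7075; e^(−k_2 t) = e^(−1.46×0.8181) = 0.3029.
D = 21.58 × (0.7075 − 0.3029) + 2.43 × 0.3029 = 8.730 + 0.7360 = 9.466 mg/L.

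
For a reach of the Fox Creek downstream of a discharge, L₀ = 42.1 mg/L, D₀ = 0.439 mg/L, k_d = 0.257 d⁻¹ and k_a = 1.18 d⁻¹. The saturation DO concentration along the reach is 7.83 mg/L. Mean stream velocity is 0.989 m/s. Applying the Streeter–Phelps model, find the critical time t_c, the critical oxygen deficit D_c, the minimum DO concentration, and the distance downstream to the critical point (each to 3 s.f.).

At the critical point dD/dt = 0, so k_d L₀ e^(−k_d t) = k_a D. Substituting D(t) from the Streeter–Phelps equation and solving for t gives
t_c = ln[(k_a/k_d)(1 − D₀(k_a−k_d)/(k_d L₀))] / (k_a−k_d).
Here k_a−k_d = 0.9230 d⁻¹ and 1 − D₀(k_a−k_d)/(k_d L₀) = 1 − 0.439×0.9230/(0.257×42.1) = 0.9626, so
t_c = ln(4.591 × 0.9626) / 0.9230 = 1.486 / 0.9230 = 1.610 d.
L(t_c) = L₀ e^(−k_d t_c) = 42.1 × 0.6612 = 27.83 mg/L, and at the critical point k_a D_c = k_d L, so D_c = (0.257/1.18) × 27.83 = 6.062 mg/L.
Minimum DO = C_s − D_c = 7.83 − 6.062 = 1.768 mg/L.
x_c = v t_c = 0.989 m/s × 1.610 d × 86400 s/d = 137600 m ≈ 138 km.

t_c ≈ 1.61 d; D_c ≈ 6.06 mg/L; min DO ≈ 1.77 mg/L; x_c ≈ 138 km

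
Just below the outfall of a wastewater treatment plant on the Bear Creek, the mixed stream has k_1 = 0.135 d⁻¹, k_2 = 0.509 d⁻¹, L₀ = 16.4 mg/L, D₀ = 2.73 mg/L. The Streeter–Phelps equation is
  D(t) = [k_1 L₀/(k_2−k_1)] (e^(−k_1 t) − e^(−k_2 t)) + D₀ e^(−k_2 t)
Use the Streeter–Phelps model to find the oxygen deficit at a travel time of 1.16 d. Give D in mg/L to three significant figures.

D ≈ 3.29 mg/L

k_1 L₀/(k_2−k_1) = 0.135×16.4/(0.509−0.135) = 2.214/0.3740 = 5.920 mg/L.
e^(−k_1 t) = e^(−0.135×1.160) = 0.8550; e^(−k_2 t) = e^(−0.509×1.160) = 0.5541.
D = 5.920 × (0.8550 − 0.5541) + 2.73 × 0.5541 = 1.782 + 1.513 = 3.294 mg/L.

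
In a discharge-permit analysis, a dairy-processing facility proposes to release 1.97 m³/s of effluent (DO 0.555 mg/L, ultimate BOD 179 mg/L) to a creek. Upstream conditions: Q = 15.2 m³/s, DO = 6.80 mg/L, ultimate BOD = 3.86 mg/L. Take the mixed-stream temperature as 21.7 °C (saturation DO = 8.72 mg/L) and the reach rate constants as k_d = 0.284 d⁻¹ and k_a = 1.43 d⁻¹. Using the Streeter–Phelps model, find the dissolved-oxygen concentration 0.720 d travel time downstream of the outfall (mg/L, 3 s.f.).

Mixed DO = (15.2×6.80 + 1.97×0.555)/(15.2+1.97) = 104.5/17.17 = 6.083 mg/L.
Mixed L₀ = (15.2×3.86 + 1.97×179)/(17.17) = 411.3/17.17 = 23.95 mg/L.
Initial deficit D₀ = C_s − DO₀ = 8.72 − 6.083 = 2.637 mg/L.
D(0.720) = [0.284×23.95/(1.43−0.284)](e^(−0.284×0.720) − e^(−1.43×0.720)) + 2.637 e^(−1.43×0.720)
= 5.936 × (0.8151 − 0.3571) + 2.637 × 0.3571 = 3.660 mg/L.
DO = 8.72 − 3.660 = 5.060 mg/L.

DO ≈ 5.06 mg/L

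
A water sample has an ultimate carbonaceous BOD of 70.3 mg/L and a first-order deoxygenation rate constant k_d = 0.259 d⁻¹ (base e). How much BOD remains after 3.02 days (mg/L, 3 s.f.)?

L_t = L₀ e^(−k_d t) = 70.3 × e^(−0.259×3.02) = 70.3 × 0.4574 = 32.16 mg/L.

L ≈ 32.2 mg/L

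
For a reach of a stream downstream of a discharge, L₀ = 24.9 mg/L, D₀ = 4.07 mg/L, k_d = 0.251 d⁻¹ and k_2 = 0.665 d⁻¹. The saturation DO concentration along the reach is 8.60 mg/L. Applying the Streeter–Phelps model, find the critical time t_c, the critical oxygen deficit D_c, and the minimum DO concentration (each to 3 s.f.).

t_c ≈ 1.59 d; D_c ≈ 6.30 mg/L; min DO ≈ 2.30 mg/L

At the critical point dD/dt = 0, so k_d L₀ e^(−k_d t) = k_2 D. Substituting D(t) from the Streeter–Phelps equation and solving for t gives
t_c = ln[(k_2/k_d)(1 − D₀(k_2−k_d)/(k_d L₀))] / (k_2−k_d).
Here k_2−k_d = 0.4140 d⁻¹ and 1 − D₀(k_2−k_d)/(k_d L₀) = 1 − 4.07×0.4140/(0.251×24.9) = 0.7304, so
t_c = ln(2.649 × 0.7304) / 0.4140 = 0.6602 / 0.4140 = 1.595 d.
D_c = (k_d/k_2) L₀ e^(−k_d t_c) = (0.251/0.665) × 24.9 × e^(−0.251×1.595) = 0.3774 × 24.9 × 0.6702 = 6.298 mg/L.
Minimum DO = C_s − D_c = 8.60 − 6.298 = 2.302 mg/L.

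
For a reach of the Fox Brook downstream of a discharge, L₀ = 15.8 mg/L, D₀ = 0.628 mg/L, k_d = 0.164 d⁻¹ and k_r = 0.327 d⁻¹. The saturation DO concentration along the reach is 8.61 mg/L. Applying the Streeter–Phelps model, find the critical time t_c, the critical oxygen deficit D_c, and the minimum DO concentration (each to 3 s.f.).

t_c ≈ 3.99 d; D_c ≈ 4.12 mg/L; min DO ≈ 4.49 mg/L

t_c = [1/(k_r−k_d)] ln[(k_r/k_d)(1 − D₀(k_r−k_d)/(k_d L₀))]
= [1/(0.327−0.164)] ln[(0.327/0.164)(1 − 0.628×0.1630/(0.164×15.8))]
= (1/0.1630) ln[1.994 × 0.9605] = 6.135 × ln(1.915) = 6.135 × 0.6498 = 3.986 d.
D_c = (k_d/k_r) L₀ e^(−k_d t_c) = (0.164/0.327) × 15.8 × e^(−0.164×3.986) = 0.5015 × 15.8 × 0.5201 = 4.121 mg/L.
Minimum DO = C_s − D_c = 8.61 − 4.121 = 4.489 mg/L.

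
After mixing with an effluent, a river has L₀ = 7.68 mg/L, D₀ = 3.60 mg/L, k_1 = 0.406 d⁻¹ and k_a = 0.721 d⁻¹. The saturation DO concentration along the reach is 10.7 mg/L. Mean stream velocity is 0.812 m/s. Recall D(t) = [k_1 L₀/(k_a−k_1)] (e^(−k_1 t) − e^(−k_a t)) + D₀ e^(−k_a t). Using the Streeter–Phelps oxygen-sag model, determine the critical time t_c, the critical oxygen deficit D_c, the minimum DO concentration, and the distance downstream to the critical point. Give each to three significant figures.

t_c ≈ 0.388 d; D_c ≈ 3.69 mg/L; min DO ≈ 7.01 mg/L; x_c ≈ 27.2 km

With k_a/k_1 = 1.776 and 1 − D₀(k_a−k_1)/(k_1 L₀) = 0.6363,
t_c = ln(1.776 × 0.6363) / (0.721 − 0.406) = ln(1.130) / 0.3150 = 0.1222/0.3150 = 0.3880 d.
L(t_c) = L₀ e^(−k_1 t_c) = 7.68 × 0.8542 = 6.561 mg/L, and at the critical point k_a D_c = k_1 L, so D_c = (0.406/0.721) × 6.561 = 3.694 mg/L.
Minimum DO = C_s − D_c = 10.7 − 3.694 = 7.006 mg/L.
x_c = v t_c = 0.812 m/s × 0.3880 d × 86400 s/d = 27220 m ≈ 27.2 km.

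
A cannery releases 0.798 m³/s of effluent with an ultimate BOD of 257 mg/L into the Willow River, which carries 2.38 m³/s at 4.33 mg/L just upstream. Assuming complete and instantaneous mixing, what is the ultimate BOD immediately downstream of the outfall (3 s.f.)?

67.8 mg/L

Flow-weighted mixing: C = (Q_r C_r + Q_w C_w)/(Q_r + Q_w)
= (2.38×4.33 + 0.798×257)/(2.38 + 0.798) = 215.4/3.178 = 67.78 mg/L.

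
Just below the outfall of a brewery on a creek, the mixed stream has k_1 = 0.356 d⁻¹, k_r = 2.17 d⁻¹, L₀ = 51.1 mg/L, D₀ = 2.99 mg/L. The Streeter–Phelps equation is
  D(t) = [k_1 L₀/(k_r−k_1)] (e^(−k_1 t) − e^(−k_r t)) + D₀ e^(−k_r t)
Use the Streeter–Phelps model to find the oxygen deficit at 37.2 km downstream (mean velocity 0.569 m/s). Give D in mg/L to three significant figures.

D ≈ 6.30 mg/L

Travel time t = x/v = 37.2 km / (0.569 m/s) = 37200 m / 0.569 m/s = 65380 s = 0.7567 d.
k_1 L₀/(k_r−k_1) = 0.356×51.1/(2.17−0.356) = 18.19/1.814 = 10.03 mg/L.
e^(−k_1 t) = e^(−0.356×0.7567) = 0.7639; e^(−k_r t) = e^(−2.17×0.7567) = 0.1936.
D = 10.03 × (0.7639 − 0.1936) + 2.99 × 0.1936 = 5.719 + 0.5788 = 6.298 mg/L.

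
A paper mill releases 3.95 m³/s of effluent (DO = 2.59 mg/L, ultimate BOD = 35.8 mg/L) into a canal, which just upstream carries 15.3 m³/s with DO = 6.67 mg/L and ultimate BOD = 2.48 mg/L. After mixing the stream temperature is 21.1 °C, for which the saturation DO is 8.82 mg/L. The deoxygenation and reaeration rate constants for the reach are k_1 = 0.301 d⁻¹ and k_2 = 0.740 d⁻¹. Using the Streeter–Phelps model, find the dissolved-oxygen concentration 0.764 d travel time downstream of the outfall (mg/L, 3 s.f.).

DO ≈ 5.68 mg/L

Mixed DO = (15.3×6.67 + 3.95×2.59)/(15.3+3.95) = 112.3/19.25 = 5.833 mg/L.
Mixed L₀ = (15.3×2.48 + 3.95×35.8)/(19.25) = 179.4/19.25 = 9.317 mg/L.
Initial deficit D₀ = C_s − DO₀ = 8.82 − 5.833 = 2.987 mg/L.
D(0.764) = [0.301×9.317/(0.740−0.301)](e^(−0.301×0.764) − e^(−0.740×0.764)) + 2.987 e^(−0.740×0.764)
= 6.388 × (0.7946 − 0.5682) + 2.987 × 0.5682 = 3.144 mg/L.
DO = 8.82 − 3.144 = 5.676 mg/L.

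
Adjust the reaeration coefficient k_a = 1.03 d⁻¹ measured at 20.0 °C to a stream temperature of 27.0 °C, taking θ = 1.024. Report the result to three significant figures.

k_a(T₂) = k_a(T₁) · θ^(T₂−T₁) = 1.03 × 1.024^(27.0−20.0)
= 1.03 × 1.024^7.00 = 1.03 × 1.181 = 1.216 d⁻¹.

k_a ≈ 1.22 d⁻¹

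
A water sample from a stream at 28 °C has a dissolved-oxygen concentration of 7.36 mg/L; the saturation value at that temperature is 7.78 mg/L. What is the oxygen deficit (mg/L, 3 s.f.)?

D = C_s − C = 7.78 − 7.36 = 0.420 mg/L.

D ≈ 0.420 mg/L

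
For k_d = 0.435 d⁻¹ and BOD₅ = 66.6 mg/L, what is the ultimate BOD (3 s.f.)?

L₀ ≈ 75.1 mg/L

BOD₅ = L₀(1 − e^(−5k_d)) ⇒ L₀ = BOD₅ / (1 − e^(−5×0.435))
= 66.6 / (1 − 0.1136) = 66.6 / 0.8864 = 75.14 mg/L.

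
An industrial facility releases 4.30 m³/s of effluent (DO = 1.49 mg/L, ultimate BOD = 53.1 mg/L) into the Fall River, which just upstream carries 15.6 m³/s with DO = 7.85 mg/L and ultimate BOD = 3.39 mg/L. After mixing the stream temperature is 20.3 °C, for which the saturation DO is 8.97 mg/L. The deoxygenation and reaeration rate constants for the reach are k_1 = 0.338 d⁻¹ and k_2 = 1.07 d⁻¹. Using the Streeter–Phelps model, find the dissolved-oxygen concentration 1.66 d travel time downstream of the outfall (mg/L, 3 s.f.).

DO ≈ 5.93 mg/L

Mixed DO = (15.6×7.85 + 4.30×1.49)/(15.6+4.30) = 128.9/19.90 = 6.476 mg/L.
Mixed L₀ = (15.6×3.39 + 4.30×53.1)/(19.90) = 281.2/19.90 = 14.13 mg/L.
Initial deficit D₀ = C_s − DO₀ = 8.97 − 6.476 = 2.494 mg/L.
D(1.66) = [0.338×14.13/(1.07−0.338)](e^(−0.338×1.66) − e^(−1.07×1.66)) + 2.494 e^(−1.07×1.66)
= 6.525 × (0.5706 − 0.1693) + 2.494 × 0.1693 = 3.041 mg/L.
DO = 8.97 − 3.041 = 5.929 mg/L.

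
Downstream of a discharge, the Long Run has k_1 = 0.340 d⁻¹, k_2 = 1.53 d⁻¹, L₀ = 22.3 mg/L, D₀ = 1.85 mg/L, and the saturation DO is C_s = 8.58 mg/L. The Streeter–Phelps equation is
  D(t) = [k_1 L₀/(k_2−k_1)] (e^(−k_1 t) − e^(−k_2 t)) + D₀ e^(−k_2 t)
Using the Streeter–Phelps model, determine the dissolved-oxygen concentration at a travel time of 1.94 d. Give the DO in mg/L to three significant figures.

DO ≈ 5.52 mg/L

k_1 L₀/(k_2−k_1) = 0.340×22.3/(1.53−0.340) = 7.582/1.190 = 6.371 mg/L.
e^(−k_1 t) = e^(−0.340×1.940) = 0.5171; e^(−k_2 t) = e^(−1.53×1.940) = 0.05140.
D = 6.371 × (0.5171 − 0.05140) + 1.85 × 0.05140 = 2.967 + 0.09508 = 3.062 mg/L.
DO = C_s − D = 8.58 − 3.062 = 5.518 mg/L.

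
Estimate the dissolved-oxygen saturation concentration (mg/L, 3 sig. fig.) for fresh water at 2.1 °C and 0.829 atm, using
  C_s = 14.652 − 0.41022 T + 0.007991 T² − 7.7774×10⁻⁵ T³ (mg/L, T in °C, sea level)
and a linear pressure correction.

C_s ≈ 11.5 mg/L

At sea level: C_s = 14.652 − 0.41022×2.1 + 0.007991×2.1² − 7.7774×10⁻⁵×2.1³ = 13.83 mg/L.
Pressure correction: C_s' = 13.83 × 0.829 = 11.46 mg/L.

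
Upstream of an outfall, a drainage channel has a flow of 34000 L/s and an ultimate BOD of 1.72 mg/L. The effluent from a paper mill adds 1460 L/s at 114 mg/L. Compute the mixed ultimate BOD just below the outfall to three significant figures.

Flow-weighted mixing: C = (Q_r C_r + Q_w C_w)/(Q_r + Q_w)
= (34000×1.72 + 1460×114)/(34000 + 1460) = 224900/35460 = 6.343 mg/L.

6.34 mg/L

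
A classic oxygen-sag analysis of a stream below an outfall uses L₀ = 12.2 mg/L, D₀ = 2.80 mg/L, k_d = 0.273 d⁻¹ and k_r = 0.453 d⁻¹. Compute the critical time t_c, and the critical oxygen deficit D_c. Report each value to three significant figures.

t_c ≈ 1.90 d; D_c ≈ 4.37 mg/L

At the critical point dD/dt = 0, so k_d L₀ e^(−k_d t) = k_r D. Substituting D(t) from the Streeter–Phelps equation and solving for t gives
t_c = ln[(k_r/k_d)(1 − D₀(k_r−k_d)/(k_d L₀))] / (k_r−k_d).
Here k_r−k_d = 0.1800 d⁻¹ and 1 − D₀(k_r−k_d)/(k_d L₀) = 1 − 2.80×0.1800/(0.273×12.2) = 0.8487, so
t_c = ln(1.659 × 0.8487) / 0.1800 = 0.3423 / 0.1800 = 1.902 d.
D_c = (k_d/k_r) L₀ e^(−k_d t_c) = (0.273/0.453) × 12.2 × e^(−0.273×1.902) = 0.6026 × 12.2 × 0.5950 = 4.375 mg/L.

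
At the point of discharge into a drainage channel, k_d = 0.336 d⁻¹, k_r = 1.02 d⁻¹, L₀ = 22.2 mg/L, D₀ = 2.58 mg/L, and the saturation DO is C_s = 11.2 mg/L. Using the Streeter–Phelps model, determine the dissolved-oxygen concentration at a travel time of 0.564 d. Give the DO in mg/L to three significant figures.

DO ≈ 6.86 mg/L

k_d L₀/(k_r−k_d) = 0.336×22.2/(1.02−0.336) = 7.459/0.6840 = 10.91 mg/L.
e^(−k_d t) = e^(−0.336×0.5640) = 0.8274; e^(−k_r t) = e^(−1.02×0.5640) = 0.5625.
D = 10.91 × (0.8274 − 0.5625) + 2.58 × 0.5625 = 2.888 + 1.451 = 4.339 mg/L.
DO = C_s − D = 11.2 − 4.339 = 6.861 mg/L.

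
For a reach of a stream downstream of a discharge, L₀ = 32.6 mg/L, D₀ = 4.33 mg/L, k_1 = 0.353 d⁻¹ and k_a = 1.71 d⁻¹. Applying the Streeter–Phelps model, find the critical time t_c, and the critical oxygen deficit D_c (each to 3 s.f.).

At the critical point dD/dt = 0, so k_1 L₀ e^(−k_1 t) = k_a D. Substituting D(t) from the Streeter–Phelps equation and solving for t gives
t_c = ln[(k_a/k_1)(1 − D₀(k_a−k_1)/(k_1 L₀))] / (k_a−k_1).
Here k_a−k_1 = 1.357 d⁻¹ and 1 − D₀(k_a−k_1)/(k_1 L₀) = 1 − 4.33×1.357/(0.353×32.6) = 0.4894, so
t_c = ln(4.844 × 0.4894) / 1.357 = 0.8632 / 1.357 = 0.6361 d.
D_c = (k_1/k_a) L₀ e^(−k_1 t_c) = (0.353/1.71) × 32.6 × e^(−0.353×0.6361) = 0.2064 × 32.6 × 0.7989 = 5.376 mg/L.

t_c ≈ 0.636 d; D_c ≈ 5.38 mg/L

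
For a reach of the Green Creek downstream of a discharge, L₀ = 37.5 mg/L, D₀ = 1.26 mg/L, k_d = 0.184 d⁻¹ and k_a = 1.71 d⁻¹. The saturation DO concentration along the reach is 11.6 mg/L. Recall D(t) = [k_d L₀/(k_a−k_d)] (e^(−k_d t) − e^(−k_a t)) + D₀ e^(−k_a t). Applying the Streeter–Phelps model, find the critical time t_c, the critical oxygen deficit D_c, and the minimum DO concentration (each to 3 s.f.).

t_c ≈ 1.25 d; D_c ≈ 3.21 mg/L; min DO ≈ 8.39 mg/L

At the critical point dD/dt = 0, so k_d L₀ e^(−k_d t) = k_a D. Substituting D(t) from the Streeter–Phelps equation and solving for t gives
t_c = ln[(k_a/k_d)(1 − D₀(k_a−k_d)/(k_d L₀))] / (k_a−k_d).
Here k_a−k_d = 1.526 d⁻¹ and 1 − D₀(k_a−k_d)/(k_d L₀) = 1 − 1.26×1.526/(0.184×37.5) = 0.7213, so
t_c = ln(9.293 × 0.7213) / 1.526 = 1.903 / 1.526 = 1.247 d.
L(t_c) = L₀ e^(−k_d t_c) = 37.5 × 0.7950 = 29.81 mg/L, and at the critical point k_a D_c = k_d L, so D_c = (0.184/1.71) × 29.81 = 3.208 mg/L.
Minimum DO = C_s − D_c = 11.6 − 3.208 = 8.392 mg/L.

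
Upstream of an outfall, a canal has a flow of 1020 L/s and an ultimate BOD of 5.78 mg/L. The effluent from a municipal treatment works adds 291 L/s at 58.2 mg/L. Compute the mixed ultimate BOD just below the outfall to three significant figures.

Flow-weighted mixing: C = (Q_r C_r + Q_w C_w)/(Q_r + Q_w)
= (1020×5.78 + 291×58.2)/(1020 + 291) = 22830/1311 = 17.42 mg/L.

17.4 mg/L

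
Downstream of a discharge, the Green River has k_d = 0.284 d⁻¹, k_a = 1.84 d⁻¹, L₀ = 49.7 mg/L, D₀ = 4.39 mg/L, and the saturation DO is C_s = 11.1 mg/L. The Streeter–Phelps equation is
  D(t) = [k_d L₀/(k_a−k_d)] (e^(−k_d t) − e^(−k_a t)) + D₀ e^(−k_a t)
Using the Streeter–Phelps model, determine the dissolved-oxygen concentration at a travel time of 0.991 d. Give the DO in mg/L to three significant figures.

k_d L₀/(k_a−k_d) = 0.284×49.7/(1.84−0.284) = 14.11/1.556 = 9.071 mg/L.
e^(−k_d t) = e^(−0.284×0.9910) = 0.7547; e^(−k_a t) = e^(−1.84×0.9910) = 0.1615.
D = 9.071 × (0.7547 − 0.1615) + 4.39 × 0.1615 = 5.381 + 0.7089 = 6.090 mg/L.
DO = C_s − D = 11.1 − 6.090 = 5.010 mg/L.

DO ≈ 5.01 mg/L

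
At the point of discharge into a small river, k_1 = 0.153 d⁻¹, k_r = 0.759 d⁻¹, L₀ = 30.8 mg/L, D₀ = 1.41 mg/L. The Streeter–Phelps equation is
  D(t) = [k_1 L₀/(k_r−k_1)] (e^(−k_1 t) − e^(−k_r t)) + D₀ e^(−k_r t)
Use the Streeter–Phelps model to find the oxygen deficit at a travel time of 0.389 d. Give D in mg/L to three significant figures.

D ≈ 2.59 mg/L

k_1 L₀/(k_r−k_1) = 0.153×30.8/(0.759−0.153) = 4.712/0.6060 = 7.776 mg/L.
e^(−k_1 t) = e^(−0.153×0.3890) = 0.9422; e^(−k_r t) = e^(−0.759×0.3890) = 0.7443.
D = 7.776 × (0.9422 − 0.7443) + 1.41 × 0.7443 = 1.539 + 1.050 = 2.588 mg/L.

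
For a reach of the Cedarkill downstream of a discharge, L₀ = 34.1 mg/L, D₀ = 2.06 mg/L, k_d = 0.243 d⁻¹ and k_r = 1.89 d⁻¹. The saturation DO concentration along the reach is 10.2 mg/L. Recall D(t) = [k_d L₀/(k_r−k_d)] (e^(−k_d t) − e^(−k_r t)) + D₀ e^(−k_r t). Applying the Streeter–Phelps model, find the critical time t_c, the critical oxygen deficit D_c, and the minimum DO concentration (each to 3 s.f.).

At the critical point dD/dt = 0, so k_d L₀ e^(−k_d t) = k_r D. Substituting D(t) from the Streeter–Phelps equation and solving for t gives
t_c = ln[(k_r/k_d)(1 − D₀(k_r−k_d)/(k_d L₀))] / (k_r−k_d).
Here k_r−k_d = 1.647 d⁻¹ and 1 − D₀(k_r−k_d)/(k_d L₀) = 1 − 2.06×1.647/(0.243×34.1) = 0.5906, so
t_c = ln(7.778 × 0.5906) / 1.647 = 1.525 / 1.647 = 0.9257 d.
L(t_c) = L₀ e^(−k_d t_c) = 34.1 × 0.7986 = 27.23 mg/L, and at the critical point k_r D_c = k_d L, so D_c = (0.243/1.89) × 27.23 = 3.501 mg/L.
Minimum DO = C_s − D_c = 10.2 − 3.501 = 6.699 mg/L.

t_c ≈ 0.926 d; D_c ≈ 3.50 mg/L; min DO ≈ 6.70 mg/L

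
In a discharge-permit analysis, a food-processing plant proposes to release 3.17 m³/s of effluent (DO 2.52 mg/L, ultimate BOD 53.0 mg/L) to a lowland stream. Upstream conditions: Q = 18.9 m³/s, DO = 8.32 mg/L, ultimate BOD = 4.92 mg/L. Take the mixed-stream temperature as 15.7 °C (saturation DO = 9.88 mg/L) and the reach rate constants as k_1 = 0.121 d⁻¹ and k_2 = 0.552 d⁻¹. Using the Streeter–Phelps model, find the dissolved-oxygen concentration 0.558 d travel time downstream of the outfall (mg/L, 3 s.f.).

Mixed DO = (18.9×8.32 + 3.17×2.52)/(18.9+3.17) = 165.2/22.07 = 7.487 mg/L.
Mixed L₀ = (18.9×4.92 + 3.17×53.0)/(22.07) = 261.0/22.07 = 11.83 mg/L.
Initial deficit D₀ = C_s − DO₀ = 9.88 − 7.487 = 2.393 mg/L.
D(0.558) = [0.121×11.83/(0.552−0.121)](e^(−0.121×0.558) − e^(−0.552×0.558)) + 2.393 e^(−0.552×0.558)
= 3.320 × (0.9347 − 0.7349) + 2.393 × 0.7349 = 2.422 mg/L.
DO = 9.88 − 2.422 = 7.458 mg/L.

DO ≈ 7.46 mg/L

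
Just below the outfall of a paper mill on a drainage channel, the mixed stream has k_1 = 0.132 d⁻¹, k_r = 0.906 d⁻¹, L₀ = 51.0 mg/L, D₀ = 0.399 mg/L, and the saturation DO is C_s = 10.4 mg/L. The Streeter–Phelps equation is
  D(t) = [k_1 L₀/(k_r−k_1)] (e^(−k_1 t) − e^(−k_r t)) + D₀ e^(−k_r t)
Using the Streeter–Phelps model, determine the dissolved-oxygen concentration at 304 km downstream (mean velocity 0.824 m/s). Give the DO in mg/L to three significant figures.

DO ≈ 5.62 mg/L

Travel time t = x/v = 304 km / (0.824 m/s) = 304000 m / 0.824 m/s = 368900 s = 4.270 d.
k_1 L₀/(k_r−k_1) = 0.132×51.0/(0.906−0.132) = 6.732/0.7740 = 8.698 mg/L.
e^(−k_1 t) = e^(−0.132×4.270) = 0.5691; e^(−k_r t) = e^(−0.906×4.270) = 0.02089.
D = 8.698 × (0.5691 − 0.02089) + 0.399 × 0.02089 = 4.768 + 0.008334 = 4.777 mg/L.
DO = C_s − D = 10.4 − 4.777 = 5.623 mg/L.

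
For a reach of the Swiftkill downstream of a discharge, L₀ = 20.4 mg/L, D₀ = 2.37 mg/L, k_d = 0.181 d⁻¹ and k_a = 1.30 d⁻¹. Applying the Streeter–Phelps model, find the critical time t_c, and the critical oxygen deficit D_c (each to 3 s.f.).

With k_a/k_d = 7.182 and 1 − D₀(k_a−k_d)/(k_d L₀) = 0.2818,
t_c = ln(7.182 × 0.2818) / (1.30 − 0.181) = ln(2.024) / 1.119 = 0.7049/1.119 = 0.6300 d.
D_c = (k_d/k_a) L₀ e^(−k_d t_c) = (0.181/1.30) × 20.4 × e^(−0.181×0.6300) = 0.1392 × 20.4 × 0.8922 = 2.534 mg/L.

t_c ≈ 0.630 d; D_c ≈ 2.53 mg/L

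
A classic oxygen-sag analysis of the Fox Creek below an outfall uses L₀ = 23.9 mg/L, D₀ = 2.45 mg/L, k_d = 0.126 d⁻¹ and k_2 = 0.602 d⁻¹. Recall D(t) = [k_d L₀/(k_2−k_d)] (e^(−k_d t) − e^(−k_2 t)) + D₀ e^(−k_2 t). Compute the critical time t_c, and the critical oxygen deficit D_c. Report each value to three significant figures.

t_c ≈ 2.26 d; D_c ≈ 3.76 mg/L

With k_2/k_d = 4.778 and 1 − D₀(k_2−k_d)/(k_d L₀) = 0.6127,
t_c = ln(4.778 × 0.6127) / (0.602 − 0.126) = ln(2.928) / 0.4760 = 1.074/0.4760 = 2.257 d.
L(t_c) = L₀ e^(−k_d t_c) = 23.9 × 0.7525 = 17.99 mg/L, and at the critical point k_2 D_c = k_d L, so D_c = (0.126/0.602) × 17.99 = 3.764 mg/L.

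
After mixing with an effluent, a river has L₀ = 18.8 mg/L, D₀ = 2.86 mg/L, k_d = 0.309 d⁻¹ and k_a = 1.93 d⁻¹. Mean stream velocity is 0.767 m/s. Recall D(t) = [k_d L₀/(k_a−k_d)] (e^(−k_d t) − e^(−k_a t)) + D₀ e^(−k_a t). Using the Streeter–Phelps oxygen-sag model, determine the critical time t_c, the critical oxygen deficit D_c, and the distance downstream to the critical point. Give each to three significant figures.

With k_a/k_d = 6.246 and 1 − D₀(k_a−k_d)/(k_d L₀) = 0.2019,
t_c = ln(6.246 × 0.2019) / (1.93 − 0.309) = ln(1.261) / 1.621 = 0.2322/1.621 = 0.1432 d.
D_c = (k_d/k_a) L₀ e^(−k_d t_c) = (0.309/1.93) × 18.8 × e^(−0.309×0.1432) = 0.1601 × 18.8 × 0.9567 = 2.880 mg/L.
x_c = v t_c = 0.767 m/s × 0.1432 d × 86400 s/d = 9492 m ≈ 9.49 km.

t_c ≈ 0.143 d; D_c ≈ 2.88 mg/L; x_c ≈ 9.49 km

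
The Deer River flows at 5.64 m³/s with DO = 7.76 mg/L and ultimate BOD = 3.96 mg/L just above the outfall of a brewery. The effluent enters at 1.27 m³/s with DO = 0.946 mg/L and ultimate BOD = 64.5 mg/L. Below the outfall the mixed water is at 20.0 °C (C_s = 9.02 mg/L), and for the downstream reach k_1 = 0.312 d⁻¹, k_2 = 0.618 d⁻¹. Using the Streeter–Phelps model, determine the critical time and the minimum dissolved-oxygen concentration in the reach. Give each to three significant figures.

t_c ≈ 1.65 d; minimum DO ≈ 4.47 mg/L

Mixed DO = (5.64×7.76 + 1.27×0.946)/(5.64+1.27) = 44.97/6.910 = 6.508 mg/L.
Mixed L₀ = (5.64×3.96 + 1.27×64.5)/(6.910) = 104.2/6.910 = 15.09 mg/L.
Initial deficit D₀ = C_s − DO₀ = 9.02 − 6.508 = 2.512 mg/L.
t_c = (1/0.3060) ln[(0.618/0.312)(1 − 2.512×0.3060/(0.312×15.09))] = 3.268 × ln(1.657) = 1.651 d.
D_c = (0.312/0.618) × 15.09 × e^(−0.312×1.651) = 0.5049 × 15.09 × 0.5975 = 4.551 mg/L.
Minimum DO = 9.02 − 4.551 = 4.469 mg/L.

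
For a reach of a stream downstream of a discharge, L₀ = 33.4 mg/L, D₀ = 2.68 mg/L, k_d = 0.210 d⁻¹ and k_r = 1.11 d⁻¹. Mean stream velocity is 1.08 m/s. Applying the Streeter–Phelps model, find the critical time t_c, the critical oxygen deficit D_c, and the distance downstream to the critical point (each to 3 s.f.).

t_c ≈ 1.38 d; D_c ≈ 4.73 mg/L; x_c ≈ 129 km

With k_r/k_d = 5.286 and 1 − D₀(k_r−k_d)/(k_d L₀) = 0.6561,
t_c = ln(5.286 × 0.6561) / (1.11 − 0.210) = ln(3.468) / 0.9000 = 1.244/0.9000 = 1.382 d.
L(t_c) = L₀ e^(−k_d t_c) = 33.4 × 0.7481 = 24.99 mg/L, and at the critical point k_r D_c = k_d L, so D_c = (0.210/1.11) × 24.99 = 4.727 mg/L.
x_c = v t_c = 1.08 m/s × 1.382 d × 86400 s/d = 128900 m ≈ 129 km.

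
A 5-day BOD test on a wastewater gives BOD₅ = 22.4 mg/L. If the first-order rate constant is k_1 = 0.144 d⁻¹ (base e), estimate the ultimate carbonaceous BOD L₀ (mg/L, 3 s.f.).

BOD₅ = L₀(1 − e^(−5k_1)) ⇒ L₀ = BOD₅ / (1 − e^(−5×0.144))
= 22.4 / (1 − 0.4868) = 22.4 / 0.5132 = 43.64 mg/L.

L₀ ≈ 43.6 mg/L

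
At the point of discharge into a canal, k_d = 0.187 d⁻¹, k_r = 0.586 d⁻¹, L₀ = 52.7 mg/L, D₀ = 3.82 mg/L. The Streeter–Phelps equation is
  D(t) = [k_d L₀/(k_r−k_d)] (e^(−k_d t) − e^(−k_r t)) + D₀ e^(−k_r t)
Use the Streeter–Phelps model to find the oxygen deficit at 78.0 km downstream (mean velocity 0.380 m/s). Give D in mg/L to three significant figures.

Travel time t = x/v = 78.0 km / (0.380 m/s) = 78000 m / 0.380 m/s = 205300 s = 2.376 d.
k_d L₀/(k_r−k_d) = 0.187×52.7/(0.586−0.187) = 9.855/0.3990 = 24.70 mg/L.
e^(−k_d t) = e^(−0.187×2.376) = 0.6413; e^(−k_r t) = e^(−0.586×2.376) = 0.2485.
D = 24.70 × (0.6413 − 0.2485) + 3.82 × 0.2485 = 9.701 + 0.9494 = 10.65 mg/L.

D ≈ 10.7 mg/L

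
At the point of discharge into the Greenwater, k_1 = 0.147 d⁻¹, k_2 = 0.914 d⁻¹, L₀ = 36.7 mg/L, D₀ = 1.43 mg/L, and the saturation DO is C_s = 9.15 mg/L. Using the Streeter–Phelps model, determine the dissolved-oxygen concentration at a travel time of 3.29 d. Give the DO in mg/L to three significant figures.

DO ≈ 5.09 mg/L

k_1 L₀/(k_2−k_1) = 0.147×36.7/(0.914−0.147) = 5.395/0.7670 = 7.034 mg/L.
e^(−k_1 t) = e^(−0.147×3.290) = 0.6165; e^(−k_2 t) = e^(−0.914×3.290) = 0.04944.
D = 7.034 × (0.6165 − 0.04944) + 1.43 × 0.04944 = 3.989 + 0.07069 = 4.060 mg/L.
DO = C_s − D = 9.15 − 4.060 = 5.090 mg/L.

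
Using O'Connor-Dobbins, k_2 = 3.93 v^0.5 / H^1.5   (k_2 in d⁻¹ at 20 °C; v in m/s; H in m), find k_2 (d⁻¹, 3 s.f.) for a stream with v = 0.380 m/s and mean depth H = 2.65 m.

k_2 ≈ 0.562 d⁻¹

k_2 = 3.93 × 0.380^0.5 / 2.65^1.5 = 3.93 × 0.6164 / 4.314 = 0.5616 d⁻¹.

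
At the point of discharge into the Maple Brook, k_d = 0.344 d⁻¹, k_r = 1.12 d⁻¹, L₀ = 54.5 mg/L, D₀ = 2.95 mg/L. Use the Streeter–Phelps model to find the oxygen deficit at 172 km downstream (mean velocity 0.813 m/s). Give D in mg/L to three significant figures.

D ≈ 9.04 mg/L

Travel time t = x/v = 172 km / (0.813 m/s) = 172000 m / 0.813 m/s = 211600 s = 2.449 d.
k_d L₀/(k_r−k_d) = 0.344×54.5/(1.12−0.344) = 18.75/0.7760 = 24.16 mg/L.
e^(−k_d t) = e^(−0.344×2.449) = 0.4307; e^(−k_r t) = e^(−1.12×2.449) = 0.06441.
D = 24.16 × (0.4307 − 0.06441) + 2.95 × 0.06441 = 8.850 + 0.1900 = 9.040 mg/L.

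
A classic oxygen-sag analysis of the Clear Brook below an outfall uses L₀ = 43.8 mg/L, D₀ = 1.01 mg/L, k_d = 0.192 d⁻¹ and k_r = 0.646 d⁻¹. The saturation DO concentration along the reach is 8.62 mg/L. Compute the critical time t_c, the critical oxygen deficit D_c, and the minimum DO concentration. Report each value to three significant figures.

t_c ≈ 2.55 d; D_c ≈ 7.98 mg/L; min DO ≈ 0.640 mg/L

t_c = [1/(k_r−k_d)] ln[(k_r/k_d)(1 − D₀(k_r−k_d)/(k_d L₀))]
= [1/(0.646−0.192)] ln[(0.646/0.192)(1 − 1.01×0.4540/(0.192×43.8))]
= (1/0.4540) ln[3.365 × 0.9455] = 2.203 × ln(3.181) = 2.203 × 1.157 = 2.549 d.
L(t_c) = L₀ e^(−k_d t_c) = 43.8 × 0.6130 = 26.85 mg/L, and at the critical point k_r D_c = k_d L, so D_c = (0.192/0.646) × 26.85 = 7.980 mg/L.
Minimum DO = C_s − D_c = 8.62 − 7.980 = 0.6401 mg/L.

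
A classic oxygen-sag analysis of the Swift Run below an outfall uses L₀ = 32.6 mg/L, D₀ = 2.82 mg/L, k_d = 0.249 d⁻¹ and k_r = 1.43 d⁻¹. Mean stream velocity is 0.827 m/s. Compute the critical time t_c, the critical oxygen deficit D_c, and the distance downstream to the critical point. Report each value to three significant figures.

t_c ≈ 1.03 d; D_c ≈ 4.39 mg/L; x_c ≈ 73.8 km

t_c = [1/(k_r−k_d)] ln[(k_r/k_d)(1 − D₀(k_r−k_d)/(k_d L₀))]
= [1/(1.43−0.249)] ln[(1.43/0.249)(1 − 2.82×1.181/(0.249×32.6))]
= (1/1.181) ln[5.743 × 0.5897] = 0.8467 × ln(3.387) = 0.8467 × 1.220 = 1.033 d.
D_c = (k_d/k_r) L₀ e^(−k_d t_c) = (0.249/1.43) × 32.6 × e^(−0.249×1.033) = 0.1741 × 32.6 × 0.7732 = 4.389 mg/L.
x_c = v t_c = 0.827 m/s × 1.033 d × 86400 s/d = 73800 m ≈ 73.8 km.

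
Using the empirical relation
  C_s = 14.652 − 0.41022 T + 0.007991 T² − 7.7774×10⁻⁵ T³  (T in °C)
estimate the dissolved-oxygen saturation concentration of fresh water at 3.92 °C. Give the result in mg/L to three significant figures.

C_s ≈ 13.2 mg/L

C_s = 14.652 − 0.41022×3.92 + 0.007991×3.92² − 7.7774×10⁻⁵×3.92³ = 13.16 mg/L.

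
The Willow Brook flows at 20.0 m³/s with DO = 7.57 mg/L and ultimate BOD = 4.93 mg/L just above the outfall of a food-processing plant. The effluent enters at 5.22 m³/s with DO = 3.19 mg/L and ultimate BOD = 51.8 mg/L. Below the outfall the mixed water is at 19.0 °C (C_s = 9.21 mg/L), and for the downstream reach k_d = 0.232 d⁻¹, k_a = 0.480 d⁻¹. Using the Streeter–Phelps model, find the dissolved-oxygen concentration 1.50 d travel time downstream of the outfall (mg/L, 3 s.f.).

DO ≈ 4.97 mg/L

Mixed DO = (20.0×7.57 + 5.22×3.19)/(20.0+5.22) = 168.1/25.22 = 6.663 mg/L.
Mixed L₀ = (20.0×4.93 + 5.22×51.8)/(25.22) = 369.0/25.22 = 14.63 mg/L.
Initial deficit D₀ = C_s − DO₀ = 9.21 − 6.663 = 2.547 mg/L.
D(1.50) = [0.232×14.63/(0.480−0.232)](e^(−0.232×1.50) − e^(−0.480×1.50)) + 2.547 e^(−0.480×1.50)
= 13.69 × (0.7061 − 0.4868) + 2.547 × 0.4868 = 4.242 mg/L.
DO = 9.21 − 4.242 = 4.968 mg/L.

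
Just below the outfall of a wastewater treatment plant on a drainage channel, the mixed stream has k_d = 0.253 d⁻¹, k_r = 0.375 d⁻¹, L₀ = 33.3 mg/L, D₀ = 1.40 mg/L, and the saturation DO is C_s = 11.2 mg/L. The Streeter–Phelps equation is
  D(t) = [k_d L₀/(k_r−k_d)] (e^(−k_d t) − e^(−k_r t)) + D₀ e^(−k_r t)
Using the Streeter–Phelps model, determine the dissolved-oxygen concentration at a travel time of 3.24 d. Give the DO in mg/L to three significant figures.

k_d L₀/(k_r−k_d) = 0.253×33.3/(0.375−0.253) = 8.425/0.1220 = 69.06 mg/L.
e^(−k_d t) = e^(−0.253×3.240) = 0.4406; e^(−k_r t) = e^(−0.375×3.240) = 0.2967.
D = 69.06 × (0.4406 − 0.2967) + 1.40 × 0.2967 = 9.933 + 0.4154 = 10.35 mg/L.
DO = C_s − D = 11.2 − 10.35 = 0.8512 mg/L.

DO ≈ 0.851 mg/L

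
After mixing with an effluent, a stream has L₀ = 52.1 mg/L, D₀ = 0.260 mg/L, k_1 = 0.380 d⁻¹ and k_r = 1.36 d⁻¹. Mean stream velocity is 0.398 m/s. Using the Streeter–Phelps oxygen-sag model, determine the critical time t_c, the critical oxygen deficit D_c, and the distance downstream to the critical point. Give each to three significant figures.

t_c ≈ 1.29 d; D_c ≈ 8.92 mg/L; x_c ≈ 44.3 km

t_c = [1/(k_r−k_1)] ln[(k_r/k_1)(1 − D₀(k_r−k_1)/(k_1 L₀))]
= [1/(1.36−0.380)] ln[(1.36/0.380)(1 − 0.260×0.9800/(0.380×52.1))]
= (1/0.9800) ln[3.579 × 0.9871] = 1.020 × ln(3.533) = 1.020 × 1.262 = 1.288 d.
L(t_c) = L₀ e^(−k_1 t_c) = 52.1 × 0.6130 = 31.94 mg/L, and at the critical point k_r D_c = k_1 L, so D_c = (0.380/1.36) × 31.94 = 8.924 mg/L.
x_c = v t_c = 0.398 m/s × 1.288 d × 86400 s/d = 44290 m ≈ 44.3 km.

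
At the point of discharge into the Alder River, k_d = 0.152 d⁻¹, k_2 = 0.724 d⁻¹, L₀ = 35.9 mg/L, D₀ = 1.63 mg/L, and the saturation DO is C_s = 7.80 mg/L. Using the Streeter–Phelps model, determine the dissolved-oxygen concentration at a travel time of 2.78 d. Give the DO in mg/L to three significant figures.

DO ≈ 2.60 mg/L

k_d L₀/(k_2−k_d) = 0.152×35.9/(0.724−0.152) = 5.457/0.5720 = 9.540 mg/L.
e^(−k_d t) = e^(−0.152×2.780) = 0.6554; e^(−k_2 t) = e^(−0.724×2.780) = 0.1336.
D = 9.540 × (0.6554 − 0.1336) + 1.63 × 0.1336 = 4.977 + 0.2178 = 5.195 mg/L.
DO = C_s − D = 7.80 − 5.195 = 2.605 mg/L.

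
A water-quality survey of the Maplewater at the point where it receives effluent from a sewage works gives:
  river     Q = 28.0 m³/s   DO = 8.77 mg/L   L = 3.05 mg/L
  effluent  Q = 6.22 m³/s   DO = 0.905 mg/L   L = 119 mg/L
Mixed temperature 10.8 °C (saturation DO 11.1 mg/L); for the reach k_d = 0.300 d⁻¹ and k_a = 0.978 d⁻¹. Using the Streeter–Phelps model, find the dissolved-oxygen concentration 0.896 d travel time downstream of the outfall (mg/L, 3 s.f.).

Mixed DO = (28.0×8.77 + 6.22×0.905)/(28.0+6.22) = 251.2/34.22 = 7.340 mg/L.
Mixed L₀ = (28.0×3.05 + 6.22×119)/(34.22) = 825.6/34.22 = 24.13 mg/L.
Initial deficit D₀ = C_s − DO₀ = 11.1 − 7.340 = 3.760 mg/L.
D(0.896) = [0.300×24.13/(0.978−0.300)](e^(−0.300×0.896) − e^(−0.978×0.896)) + 3.760 e^(−0.978×0.896)
= 10.68 × (0.7643 − 0.4163) + 3.760 × 0.4163 = 5.280 mg/L.
DO = 11.1 − 5.280 = 5.820 mg/L.

DO ≈ 5.82 mg/L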